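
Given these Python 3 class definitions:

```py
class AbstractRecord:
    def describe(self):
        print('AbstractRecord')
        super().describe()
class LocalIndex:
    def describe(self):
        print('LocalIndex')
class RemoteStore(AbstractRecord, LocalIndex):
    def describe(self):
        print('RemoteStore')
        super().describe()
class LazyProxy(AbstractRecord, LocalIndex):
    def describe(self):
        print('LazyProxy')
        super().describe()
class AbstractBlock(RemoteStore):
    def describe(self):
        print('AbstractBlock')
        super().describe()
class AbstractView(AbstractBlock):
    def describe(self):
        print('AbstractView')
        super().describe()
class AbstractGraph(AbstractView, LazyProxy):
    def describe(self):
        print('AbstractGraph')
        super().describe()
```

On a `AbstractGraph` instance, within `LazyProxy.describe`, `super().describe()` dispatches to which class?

AbstractRecord

L[AbstractGraph] = AbstractGraph + merge(L[AbstractView], L[LazyProxy], [AbstractView LazyProxy])
  take AbstractView:  [AbstractView AbstractBlock RemoteStore AbstractRecord LocalIndex object] + [LazyProxy AbstractRecord LocalIndex object] + [AbstractView LazyProxy]
  take AbstractBlock:  [AbstractBlock RemoteStore AbstractRecord LocalIndex object] + [LazyProxy AbstractRecord LocalIndex object] + [LazyProxy]
  take RemoteStore:  [RemoteStore AbstractRecord LocalIndex object] + [LazyProxy AbstractRecord LocalIndex object] + [LazyProxy]
  take LazyProxy:  [AbstractRecord LocalIndex object] + [LazyProxy AbstractRecord LocalIndex object] + [LazyProxy]
  take AbstractRecord:  [AbstractRecord LocalIndex object] + [AbstractRecord LocalIndex object]
  take LocalIndex:  [LocalIndex object] + [LocalIndex object]
  take object:  [object] + [object]
MRO: AbstractGraph AbstractView AbstractBlock RemoteStore LazyProxy AbstractRecord LocalIndex object
super() in LazyProxy.describe on a AbstractGraph instance goes to the class after LazyProxy in AbstractGraph's MRO: AbstractRecord.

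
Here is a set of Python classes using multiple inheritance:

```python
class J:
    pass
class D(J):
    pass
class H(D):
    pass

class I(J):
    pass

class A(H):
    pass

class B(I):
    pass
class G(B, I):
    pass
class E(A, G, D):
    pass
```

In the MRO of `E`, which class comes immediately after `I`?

L[E] = E + merge(L[A], L[G], L[D], [A G D])
  take A:  [A H D J object] + [G B I J object] + [D J object] + [A G D]
  take H:  [H D J object] + [G B I J object] + [D J object] + [G D]
  take G:  [D J object] + [G B I J object] + [D J object] + [G D]
  take D:  [D J object] + [B I J object] + [D J object] + [D]
  take B:  [J object] + [B I J object] + [J object]
  take I:  [J object] + [I J object] + [J object]
  take J:  [J object] + [J object] + [J object]
  take object:  [object] + [object] + [object]
MRO: E A H G D B I J object
I is at position 6; next is J.

J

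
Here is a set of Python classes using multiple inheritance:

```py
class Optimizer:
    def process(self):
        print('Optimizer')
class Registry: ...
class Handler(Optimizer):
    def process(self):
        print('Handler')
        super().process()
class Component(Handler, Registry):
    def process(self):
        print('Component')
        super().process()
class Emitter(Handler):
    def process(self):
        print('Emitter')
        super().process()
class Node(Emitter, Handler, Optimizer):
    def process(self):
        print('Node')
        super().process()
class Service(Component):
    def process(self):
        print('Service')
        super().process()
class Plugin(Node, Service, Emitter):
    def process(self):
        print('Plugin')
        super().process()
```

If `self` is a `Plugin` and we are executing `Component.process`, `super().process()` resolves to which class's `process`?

Handler

L[Plugin] = Plugin + merge(L[Node], L[Service], L[Emitter], [Node Service Emitter])
  take Node:  [Node Emitter Handler Optimizer object] + [Service Component Handler Optimizer Registry object] + [Emitter Handler Optimizer object] + [Node Service Emitter]
  take Service:  [Emitter Handler Optimizer object] + [Service Component Handler Optimizer Registry object] + [Emitter Handler Optimizer object] + [Service Emitter]
  take Emitter:  [Emitter Handler Optimizer object] + [Component Handler Optimizer Registry object] + [Emitter Handler Optimizer object] + [Emitter]
  take Component:  [Handler Optimizer object] + [Component Handler Optimizer Registry object] + [Handler Optimizer object]
  take Handler:  [Handler Optimizer object] + [Handler Optimizer Registry object] + [Handler Optimizer object]
  take Optimizer:  [Optimizer object] + [Optimizer Registry object] + [Optimizer object]
  take Registry:  [object] + [Registry object] + [object]
  take object:  [object] + [object] + [object]
MRO: Plugin Node Service Emitter Component Handler Optimizer Registry object
super() in Component.process on a Plugin instance goes to the class after Component in Plugin's MRO: Handler.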